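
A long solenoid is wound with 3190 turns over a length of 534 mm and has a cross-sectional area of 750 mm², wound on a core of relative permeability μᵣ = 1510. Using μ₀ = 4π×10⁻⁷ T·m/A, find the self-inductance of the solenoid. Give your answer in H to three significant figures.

L ≈ 27.1 H

A = 750 mm² = 7.500×10^-4 m².
For a long solenoid, L = μ₀μᵣN²A/ℓ.
L = (4π×10⁻⁷)(1510)(3190)²(7.500×10^-4)/(0.534 m) = 27.12 H.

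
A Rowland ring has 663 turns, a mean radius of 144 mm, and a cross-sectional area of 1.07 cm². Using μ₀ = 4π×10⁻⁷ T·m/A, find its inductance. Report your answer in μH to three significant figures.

For a thin toroid, L = μ₀N²A/(2πR).
L = (4π×10⁻⁷)(663)²(1.070×10^-4) / (2π×0.144 m) = 6.532×10^-5 H.

L ≈ 65.3 μH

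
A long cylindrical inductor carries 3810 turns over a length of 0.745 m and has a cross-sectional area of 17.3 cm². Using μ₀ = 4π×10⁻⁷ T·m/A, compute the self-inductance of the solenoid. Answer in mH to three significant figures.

A = 17.3 cm² = 1.730×10^-3 m².
For a long solenoid, L = μ₀N²A/ℓ.
L = (4π×10⁻⁷)(3810)²(1.730×10^-3)/(0.745 m) = 4.236×10^-2 H.

L ≈ 42.4 mH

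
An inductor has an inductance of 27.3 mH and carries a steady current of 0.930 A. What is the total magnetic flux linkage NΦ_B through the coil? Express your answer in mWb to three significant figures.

From L = NΦ_B/I, the flux linkage is NΦ_B = LI.
NΦ_B = (2.730×10^-2 H)(0.930 A) = 2.539×10^-2 Wb.

NΦ_B ≈ 25.4 mWb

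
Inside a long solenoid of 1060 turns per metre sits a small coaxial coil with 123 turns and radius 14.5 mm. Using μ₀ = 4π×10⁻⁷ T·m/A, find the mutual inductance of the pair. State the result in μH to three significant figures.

M ≈ 108 μH

The outer solenoid produces a uniform field B₁ = μ₀n₁I₁ across the inner coil,
so the flux linkage is N₂Φ = N₂B₁A₂ = μ₀n₁N₂A₂·I₁, giving M = μ₀n₁N₂A₂.
A₂ = πr² = π(1.450×10^-2 m)² = 6.605×10^-4 m².
M = (4π×10⁻⁷)(1060)(123)(6.605×10^-4) = 1.082×10^-4 H.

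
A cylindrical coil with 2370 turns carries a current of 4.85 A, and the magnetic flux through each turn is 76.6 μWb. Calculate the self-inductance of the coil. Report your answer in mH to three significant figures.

L ≈ 37.4 mH

Self-inductance is defined by L = NΦ_B/I (flux linkage over current).
L = (2370)(7.660×10^-5 Wb)/(4.85 A) = 3.743×10^-2 H.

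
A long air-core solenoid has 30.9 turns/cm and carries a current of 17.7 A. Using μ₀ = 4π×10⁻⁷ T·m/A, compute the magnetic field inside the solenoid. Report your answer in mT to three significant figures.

B ≈ 68.7 mT

Inside a long solenoid, B = μ₀nI.
B = (4π×10⁻⁷)(3.090×10^3 m⁻¹)(17.7 A) = 6.873×10^-2 T.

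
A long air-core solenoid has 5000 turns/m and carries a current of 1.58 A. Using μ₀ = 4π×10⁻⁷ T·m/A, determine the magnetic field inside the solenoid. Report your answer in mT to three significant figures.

Inside a long solenoid, B = μ₀nI.
B = (4π×10⁻⁷)(5.000×10^3 m⁻¹)(1.58 A) = 9.927×10^-3 T.

B ≈ 9.93 mT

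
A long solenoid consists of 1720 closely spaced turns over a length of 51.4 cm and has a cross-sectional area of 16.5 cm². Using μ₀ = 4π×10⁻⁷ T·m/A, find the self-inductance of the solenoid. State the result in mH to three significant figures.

L ≈ 11.9 mH

A = 16.5 cm² = 1.650×10^-3 m².
For a long solenoid, L = μ₀N²A/ℓ.
L = (4π×10⁻⁷)(1720)²(1.650×10^-3)/(0.514 m) = 1.193×10^-2 H.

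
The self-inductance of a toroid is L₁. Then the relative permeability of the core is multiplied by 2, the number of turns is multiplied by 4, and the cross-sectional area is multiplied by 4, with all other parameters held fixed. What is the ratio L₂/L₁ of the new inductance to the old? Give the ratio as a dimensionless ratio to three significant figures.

For a toroid, L ∝ μᵣN²A/R.
L₂/L₁ = (2) × (4)^2 × (4) = 128.

L₂/L₁ = 128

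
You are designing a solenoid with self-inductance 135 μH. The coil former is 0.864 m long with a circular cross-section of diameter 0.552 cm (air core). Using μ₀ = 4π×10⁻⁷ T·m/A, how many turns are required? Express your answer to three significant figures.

N ≈ 1970 turns

A = π(d/2)² = π(2.760×10^-3 m)² = 2.393×10^-5 m².
From L = μ₀N²A/ℓ, N = √(Lℓ / (μ₀A)).
N = √[(1.350×10^-4)(0.864) / ((4π×10⁻⁷)×2.393×10^-5)] = √(3.879×10^6) ≈ 1969.4.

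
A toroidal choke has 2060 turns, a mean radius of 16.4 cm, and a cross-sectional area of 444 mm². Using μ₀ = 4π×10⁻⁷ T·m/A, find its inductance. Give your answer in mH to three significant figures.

L ≈ 2.30 mH

For a thin toroid, L = μ₀N²A/(2πR).
L = (4π×10⁻⁷)(2060)²(4.440×10^-4) / (2π×0.164 m) = 2.298×10^-3 H.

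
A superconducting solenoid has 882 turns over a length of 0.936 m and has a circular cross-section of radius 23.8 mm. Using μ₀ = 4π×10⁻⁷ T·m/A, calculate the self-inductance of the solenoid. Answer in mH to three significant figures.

L ≈ 1.86 mH

A = πr² = π(2.380×10^-2 m)² = 1.780×10^-3 m².
For a long solenoid, L = μ₀N²A/ℓ.
L = (4π×10⁻⁷)(882)²(1.780×10^-3)/(0.936 m) = 1.859×10^-3 H.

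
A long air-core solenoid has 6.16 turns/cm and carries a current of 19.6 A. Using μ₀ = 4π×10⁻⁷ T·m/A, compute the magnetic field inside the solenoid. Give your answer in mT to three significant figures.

Inside a long solenoid, B = μ₀nI.
B = (4π×10⁻⁷)(616 m⁻¹)(19.6 A) = 1.517×10^-2 T.

B ≈ 15.2 mT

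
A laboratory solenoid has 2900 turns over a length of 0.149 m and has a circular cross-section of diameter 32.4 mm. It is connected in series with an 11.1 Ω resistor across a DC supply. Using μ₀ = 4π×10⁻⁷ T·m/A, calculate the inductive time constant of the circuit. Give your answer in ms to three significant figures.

τ ≈ 5.27 ms

A = π(d/2)² = π(1.620×10^-2 m)² = 8.2448×10^-4 m².
L = μ₀N²A/ℓ = (4π×10⁻⁷)(2900)²(8.2448×10^-4)/(0.149) = 5.848×10^-2 H.
τ = L/R = (5.848×10^-2)/(11.1) = 5.268×10^-3 s.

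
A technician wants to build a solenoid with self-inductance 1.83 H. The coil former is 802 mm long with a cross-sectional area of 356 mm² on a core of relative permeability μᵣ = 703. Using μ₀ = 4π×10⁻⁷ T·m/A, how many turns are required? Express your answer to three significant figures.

N ≈ 2160 turns

A = 356 mm² = 3.560×10^-4 m².
From L = μ₀μᵣN²A/ℓ, N = √(Lℓ / (μ₀μᵣA)).
N = √[(1.83)(0.802) / ((4π×10⁻⁷)(703)×3.560×10^-4)] = √(4.667×10^6) ≈ 2160.3.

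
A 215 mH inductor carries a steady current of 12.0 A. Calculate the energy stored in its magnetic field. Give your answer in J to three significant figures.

U ≈ 15.5 J

Stored magnetic energy: U = ½LI².
U = ½(0.215 H)(12.0 A)² = 15.48 J.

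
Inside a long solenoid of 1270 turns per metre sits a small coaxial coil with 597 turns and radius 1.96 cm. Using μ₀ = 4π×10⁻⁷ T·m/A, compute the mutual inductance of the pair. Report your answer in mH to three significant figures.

The outer solenoid produces a uniform field B₁ = μ₀n₁I₁ across the inner coil,
so the flux linkage is N₂Φ = N₂B₁A₂ = μ₀n₁N₂A₂·I₁, giving M = μ₀n₁N₂A₂.
A₂ = πr² = π(1.960×10^-2 m)² = 1.207×10^-3 m².
M = (4π×10⁻⁷)(1270)(597)(1.207×10^-3) = 1.150×10^-3 H.

M ≈ 1.15 mH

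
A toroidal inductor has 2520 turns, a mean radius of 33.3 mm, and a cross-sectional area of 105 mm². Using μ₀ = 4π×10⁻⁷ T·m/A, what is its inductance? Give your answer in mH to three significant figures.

For a thin toroid, L = μ₀N²A/(2πR).
L = (4π×10⁻⁷)(2520)²(1.050×10^-4) / (2π×3.330×10^-2 m) = 4.0048×10^-3 H.

L ≈ 4.00 mH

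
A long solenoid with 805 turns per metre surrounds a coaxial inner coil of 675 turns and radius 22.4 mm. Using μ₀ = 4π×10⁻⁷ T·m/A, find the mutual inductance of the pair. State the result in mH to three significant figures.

The outer solenoid produces a uniform field B₁ = μ₀n₁I₁ across the inner coil,
so the flux linkage is N₂Φ = N₂B₁A₂ = μ₀n₁N₂A₂·I₁, giving M = μ₀n₁N₂A₂.
A₂ = πr² = π(2.240×10^-2 m)² = 1.576×10^-3 m².
M = (4π×10⁻⁷)(805)(675)(1.576×10^-3) = 1.076×10^-3 H.

M ≈ 1.08 mH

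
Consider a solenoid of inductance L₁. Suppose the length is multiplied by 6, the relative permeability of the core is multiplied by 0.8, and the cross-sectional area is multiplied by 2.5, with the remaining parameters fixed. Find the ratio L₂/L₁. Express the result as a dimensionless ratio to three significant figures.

L₂/L₁ = 0.333

For a solenoid, L ∝ μᵣN²A/ℓ.
L₂/L₁ = (6)^-1 × (0.8) × (2.5) = 0.333.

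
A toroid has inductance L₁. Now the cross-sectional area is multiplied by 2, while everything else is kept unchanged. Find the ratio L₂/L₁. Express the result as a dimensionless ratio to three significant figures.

For a toroid, L ∝ μᵣN²A/R.
L₂/L₁ = (2) = 2.00.

L₂/L₁ = 2.00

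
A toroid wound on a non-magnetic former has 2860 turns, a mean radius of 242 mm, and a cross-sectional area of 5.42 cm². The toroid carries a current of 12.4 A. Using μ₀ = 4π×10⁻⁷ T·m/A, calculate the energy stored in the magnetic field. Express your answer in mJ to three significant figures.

U ≈ 282 mJ

L = μ₀N²A/(2πR) = (4π×10⁻⁷)(2860)²(5.420×10^-4)/(2π×0.242) = 3.664×10^-3 H.
U = ½LI² = ½(3.664×10^-3)(12.4)² = 0.2817 J.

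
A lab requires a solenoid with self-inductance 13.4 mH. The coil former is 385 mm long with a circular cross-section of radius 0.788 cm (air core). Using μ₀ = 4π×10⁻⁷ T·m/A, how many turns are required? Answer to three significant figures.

A = πr² = π(7.880×10^-3 m)² = 1.951×10^-4 m².
From L = μ₀N²A/ℓ, N = √(Lℓ / (μ₀A)).
N = √[(1.340×10^-2)(0.385) / ((4π×10⁻⁷)×1.951×10^-4)] = √(2.1045×10^7) ≈ 4587.5.

N ≈ 4590 turns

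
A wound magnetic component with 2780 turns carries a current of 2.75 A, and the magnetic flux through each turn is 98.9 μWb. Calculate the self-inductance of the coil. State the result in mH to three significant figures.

L ≈ 100 mH

Self-inductance is defined by L = NΦ_B/I (flux linkage over current).
L = (2780)(9.890×10^-5 Wb)/(2.75 A) = 9.998×10^-2 H.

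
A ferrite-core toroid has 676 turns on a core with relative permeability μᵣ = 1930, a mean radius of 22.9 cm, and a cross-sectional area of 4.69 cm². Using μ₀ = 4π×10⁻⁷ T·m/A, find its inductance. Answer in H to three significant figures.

L ≈ 0.361 H

For a thin toroid, L = μ₀μᵣN²A/(2πR).
L = (4π×10⁻⁷)(1930)(676)²(4.690×10^-4) / (2π×0.229 m) = 0.3613 H.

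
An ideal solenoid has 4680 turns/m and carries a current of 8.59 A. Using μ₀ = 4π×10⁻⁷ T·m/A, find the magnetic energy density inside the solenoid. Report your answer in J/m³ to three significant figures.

u ≈ 1020 J/m³

B = μ₀nI = (4π×10⁻⁷)(4.680×10^3)(8.59) = 5.052×10^-2 T.
u = B²/(2μ₀) = (5.052×10^-2)²/(2×4π×10⁻⁷) = 1.015×10^3 J/m³.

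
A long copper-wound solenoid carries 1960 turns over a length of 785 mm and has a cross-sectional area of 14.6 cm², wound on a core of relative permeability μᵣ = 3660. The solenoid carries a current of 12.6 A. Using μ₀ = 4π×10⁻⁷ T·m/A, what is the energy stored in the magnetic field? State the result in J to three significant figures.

U ≈ 2610 J

A = 14.6 cm² = 1.460×10^-3 m².
L = μ₀μᵣN²A/ℓ = (4π×10⁻⁷)(3660)(1960)²(1.460×10^-3)/(0.785) = 32.86 H.
U = ½LI² = ½(32.86)(12.6)² = 2.609×10^3 J.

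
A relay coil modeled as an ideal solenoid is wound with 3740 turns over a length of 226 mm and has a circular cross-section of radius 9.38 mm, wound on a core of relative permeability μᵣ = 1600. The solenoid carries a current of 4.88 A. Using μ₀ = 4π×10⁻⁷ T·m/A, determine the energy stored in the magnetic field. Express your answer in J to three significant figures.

U ≈ 410 J

A = πr² = π(9.380×10^-3 m)² = 2.764×10^-4 m².
L = μ₀μᵣN²A/ℓ = (4π×10⁻⁷)(1600)(3740)²(2.764×10^-4)/(0.226) = 34.4 H.
U = ½LI² = ½(34.4)(4.88)² = 409.6 J.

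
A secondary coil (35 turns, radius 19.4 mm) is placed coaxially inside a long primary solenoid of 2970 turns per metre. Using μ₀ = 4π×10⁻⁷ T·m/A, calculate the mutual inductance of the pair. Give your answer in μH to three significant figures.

The outer solenoid produces a uniform field B₁ = μ₀n₁I₁ across the inner coil,
so the flux linkage is N₂Φ = N₂B₁A₂ = μ₀n₁N₂A₂·I₁, giving M = μ₀n₁N₂A₂.
A₂ = πr² = π(1.940×10^-2 m)² = 1.182×10^-3 m².
M = (4π×10⁻⁷)(2970)(35)(1.182×10^-3) = 1.544×10^-4 H.

M ≈ 154 μH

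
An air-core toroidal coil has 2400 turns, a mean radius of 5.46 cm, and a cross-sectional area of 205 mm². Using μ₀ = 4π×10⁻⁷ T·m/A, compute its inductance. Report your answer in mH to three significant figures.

L ≈ 4.33 mH

For a thin toroid, L = μ₀N²A/(2πR).
L = (4π×10⁻⁷)(2400)²(2.050×10^-4) / (2π×5.460×10^-2 m) = 4.325×10^-3 H.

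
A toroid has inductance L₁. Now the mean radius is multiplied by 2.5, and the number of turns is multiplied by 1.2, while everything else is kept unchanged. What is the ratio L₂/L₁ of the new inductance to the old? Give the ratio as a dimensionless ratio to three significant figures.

L₂/L₁ = 0.576

For a toroid, L ∝ μᵣN²A/R.
L₂/L₁ = (2.5)^-1 × (1.2)^2 = 0.576.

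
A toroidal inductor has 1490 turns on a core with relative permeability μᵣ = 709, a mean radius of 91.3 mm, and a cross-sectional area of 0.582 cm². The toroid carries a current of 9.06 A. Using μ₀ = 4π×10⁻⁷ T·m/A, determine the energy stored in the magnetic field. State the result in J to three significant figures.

L = μ₀μᵣN²A/(2πR) = (4π×10⁻⁷)(709)(1490)²(5.820×10^-5)/(2π×9.130×10^-2) = 0.2007 H.
U = ½LI² = ½(0.2007)(9.06)² = 8.236 J.

U ≈ 8.24 J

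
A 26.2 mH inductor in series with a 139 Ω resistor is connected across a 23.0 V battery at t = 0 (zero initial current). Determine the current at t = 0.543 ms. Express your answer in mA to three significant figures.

τ = L/R = 2.620×10^-2/139 = 1.8849×10^-4 s; final current I_∞ = ε/R = 23.0/139 = 0.16547 A.
I(t) = I_∞(1 − e^(−t/τ)) with t/τ = 2.881.
I = (0.16547)(1 − e^(−2.881)) = 0.1562 A.

I ≈ 156 mA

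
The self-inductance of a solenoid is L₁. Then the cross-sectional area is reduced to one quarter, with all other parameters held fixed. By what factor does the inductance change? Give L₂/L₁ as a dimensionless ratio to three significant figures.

For a solenoid, L ∝ μᵣN²A/ℓ.
L₂/L₁ = (0.25) = 0.250.

L₂/L₁ = 0.250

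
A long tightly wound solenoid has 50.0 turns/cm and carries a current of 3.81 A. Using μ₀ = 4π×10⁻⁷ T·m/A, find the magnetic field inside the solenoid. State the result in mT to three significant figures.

Inside a long solenoid, B = μ₀nI.
B = (4π×10⁻⁷)(5.000×10^3 m⁻¹)(3.81 A) = 2.394×10^-2 T.

B ≈ 23.9 mT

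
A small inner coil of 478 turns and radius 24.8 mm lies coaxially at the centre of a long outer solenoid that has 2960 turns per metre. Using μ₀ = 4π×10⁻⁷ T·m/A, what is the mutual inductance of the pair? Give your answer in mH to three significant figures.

M ≈ 3.44 mH

The outer solenoid produces a uniform field B₁ = μ₀n₁I₁ across the inner coil,
so the flux linkage is N₂Φ = N₂B₁A₂ = μ₀n₁N₂A₂·I₁, giving M = μ₀n₁N₂A₂.
A₂ = πr² = π(2.480×10^-2 m)² = 1.932×10^-3 m².
M = (4π×10⁻⁷)(2960)(478)(1.932×10^-3) = 3.435×10^-3 H.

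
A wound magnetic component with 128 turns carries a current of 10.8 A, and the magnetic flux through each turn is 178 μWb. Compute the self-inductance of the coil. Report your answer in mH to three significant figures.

L ≈ 2.11 mH

Self-inductance is defined by L = NΦ_B/I (flux linkage over current).
L = (128)(1.780×10^-4 Wb)/(10.8 A) = 2.110×10^-3 H.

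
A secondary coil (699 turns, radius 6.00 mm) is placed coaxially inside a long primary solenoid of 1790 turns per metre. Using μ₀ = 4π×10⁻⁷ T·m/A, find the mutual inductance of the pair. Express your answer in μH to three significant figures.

M ≈ 178 μH

The outer solenoid produces a uniform field B₁ = μ₀n₁I₁ across the inner coil,
so the flux linkage is N₂Φ = N₂B₁A₂ = μ₀n₁N₂A₂·I₁, giving M = μ₀n₁N₂A₂.
A₂ = πr² = π(6.000×10^-3 m)² = 1.131×10^-4 m².
M = (4π×10⁻⁷)(1790)(699)(1.131×10^-4) = 1.778×10^-4 H.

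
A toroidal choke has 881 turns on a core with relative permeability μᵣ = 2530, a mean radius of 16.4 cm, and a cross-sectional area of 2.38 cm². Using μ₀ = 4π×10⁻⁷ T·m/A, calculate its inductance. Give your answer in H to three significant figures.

L ≈ 0.570 H

For a thin toroid, L = μ₀μᵣN²A/(2πR).
L = (4π×10⁻⁷)(2530)(881)²(2.380×10^-4) / (2π×0.164 m) = 0.5699 H.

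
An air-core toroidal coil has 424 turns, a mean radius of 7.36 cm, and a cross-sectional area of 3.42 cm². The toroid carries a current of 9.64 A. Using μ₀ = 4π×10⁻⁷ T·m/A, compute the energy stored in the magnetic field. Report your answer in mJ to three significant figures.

L = μ₀N²A/(2πR) = (4π×10⁻⁷)(424)²(3.420×10^-4)/(2π×7.360×10^-2) = 1.671×10^-4 H.
U = ½LI² = ½(1.671×10^-4)(9.64)² = 7.763×10^-3 J.

U ≈ 7.76 mJ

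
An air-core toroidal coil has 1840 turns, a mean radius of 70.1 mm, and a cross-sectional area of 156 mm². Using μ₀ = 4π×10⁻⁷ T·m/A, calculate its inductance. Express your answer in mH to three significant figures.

For a thin toroid, L = μ₀N²A/(2πR).
L = (4π×10⁻⁷)(1840)²(1.560×10^-4) / (2π×7.010×10^-2 m) = 1.507×10^-3 H.

L ≈ 1.51 mH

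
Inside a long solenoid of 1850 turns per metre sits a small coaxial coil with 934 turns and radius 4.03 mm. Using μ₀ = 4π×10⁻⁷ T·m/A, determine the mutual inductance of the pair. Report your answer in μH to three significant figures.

The outer solenoid produces a uniform field B₁ = μ₀n₁I₁ across the inner coil,
so the flux linkage is N₂Φ = N₂B₁A₂ = μ₀n₁N₂A₂·I₁, giving M = μ₀n₁N₂A₂.
A₂ = πr² = π(4.030×10^-3 m)² = 5.102×10^-5 m².
M = (4π×10⁻⁷)(1850)(934)(5.102×10^-5) = 1.108×10^-4 H.

M ≈ 111 μH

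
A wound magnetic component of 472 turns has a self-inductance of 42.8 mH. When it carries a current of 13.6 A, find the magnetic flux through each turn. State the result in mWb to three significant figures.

Φ_B ≈ 1.23 mWb

From L = NΦ_B/I, the flux per turn is Φ_B = LI/N.
Φ_B = (4.280×10^-2 H)(13.6 A)/472 = 1.233×10^-3 Wb.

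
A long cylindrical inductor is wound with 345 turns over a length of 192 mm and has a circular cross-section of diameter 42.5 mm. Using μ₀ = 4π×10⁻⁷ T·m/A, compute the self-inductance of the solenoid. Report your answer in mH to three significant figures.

A = π(d/2)² = π(2.125×10^-2 m)² = 1.419×10^-3 m².
For a long solenoid, L = μ₀N²A/ℓ.
L = (4π×10⁻⁷)(345)²(1.419×10^-3)/(0.192 m) = 1.105×10^-3 H.

L ≈ 1.11 mH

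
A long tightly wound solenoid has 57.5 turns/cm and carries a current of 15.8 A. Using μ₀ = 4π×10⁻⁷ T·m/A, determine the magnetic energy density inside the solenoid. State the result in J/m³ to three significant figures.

u ≈ 5190 J/m³

B = μ₀nI = (4π×10⁻⁷)(5.750×10^3)(15.8) = 0.1142 T.
u = B²/(2μ₀) = (0.1142)²/(2×4π×10⁻⁷) = 5.186×10^3 J/m³.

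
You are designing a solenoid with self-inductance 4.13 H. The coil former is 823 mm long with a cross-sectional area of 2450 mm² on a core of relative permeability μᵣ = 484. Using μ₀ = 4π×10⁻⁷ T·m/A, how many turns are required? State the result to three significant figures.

A = 2450 mm² = 2.450×10^-3 m².
From L = μ₀μᵣN²A/ℓ, N = √(Lℓ / (μ₀μᵣA)).
N = √[(4.13)(0.823) / ((4π×10⁻⁷)(484)×2.450×10^-3)] = √(2.281×10^6) ≈ 1510.3.

N ≈ 1510 turns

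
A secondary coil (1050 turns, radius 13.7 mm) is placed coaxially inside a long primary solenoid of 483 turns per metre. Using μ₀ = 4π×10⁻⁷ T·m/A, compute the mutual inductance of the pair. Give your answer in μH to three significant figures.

M ≈ 376 μH

The outer solenoid produces a uniform field B₁ = μ₀n₁I₁ across the inner coil,
so the flux linkage is N₂Φ = N₂B₁A₂ = μ₀n₁N₂A₂·I₁, giving M = μ₀n₁N₂A₂.
A₂ = πr² = π(1.370×10^-2 m)² = 5.896×10^-4 m².
M = (4π×10⁻⁷)(483)(1050)(5.896×10^-4) = 3.758×10^-4 H.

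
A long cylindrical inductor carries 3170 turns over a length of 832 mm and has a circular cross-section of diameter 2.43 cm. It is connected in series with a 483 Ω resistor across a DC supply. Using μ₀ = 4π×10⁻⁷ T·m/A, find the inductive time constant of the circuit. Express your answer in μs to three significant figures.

τ ≈ 14.6 μs

A = π(d/2)² = π(1.215×10^-2 m)² = 4.638×10^-4 m².
L = μ₀N²A/ℓ = (4π×10⁻⁷)(3170)²(4.638×10^-4)/(0.832) = 7.039×10^-3 H.
τ = L/R = (7.039×10^-3)/(483) = 1.457×10^-5 s.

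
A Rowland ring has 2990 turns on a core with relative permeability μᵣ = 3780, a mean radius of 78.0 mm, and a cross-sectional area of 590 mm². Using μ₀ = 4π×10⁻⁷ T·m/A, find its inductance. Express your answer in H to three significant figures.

For a thin toroid, L = μ₀μᵣN²A/(2πR).
L = (4π×10⁻⁷)(3780)(2990)²(5.900×10^-4) / (2π×7.800×10^-2 m) = 51.12 H.

L ≈ 51.1 H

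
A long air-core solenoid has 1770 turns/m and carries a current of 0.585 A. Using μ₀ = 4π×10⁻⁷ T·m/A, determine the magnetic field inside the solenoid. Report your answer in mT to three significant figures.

Inside a long solenoid, B = μ₀nI.
B = (4π×10⁻⁷)(1.770×10^3 m⁻¹)(0.585 A) = 1.301×10^-3 T.

B ≈ 1.30 mT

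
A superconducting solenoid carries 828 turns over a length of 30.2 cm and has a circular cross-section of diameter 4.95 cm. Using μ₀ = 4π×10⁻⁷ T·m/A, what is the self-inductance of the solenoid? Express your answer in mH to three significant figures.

A = π(d/2)² = π(2.475×10^-2 m)² = 1.924×10^-3 m².
For a long solenoid, L = μ₀N²A/ℓ.
L = (4π×10⁻⁷)(828)²(1.924×10^-3)/(0.302 m) = 5.490×10^-3 H.

L ≈ 5.49 mH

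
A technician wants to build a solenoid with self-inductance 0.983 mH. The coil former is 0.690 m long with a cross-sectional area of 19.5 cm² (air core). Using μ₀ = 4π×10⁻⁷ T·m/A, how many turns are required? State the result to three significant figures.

N ≈ 526 turns

A = 19.5 cm² = 1.950×10^-3 m².
From L = μ₀N²A/ℓ, N = √(Lℓ / (μ₀A)).
N = √[(9.830×10^-4)(0.69) / ((4π×10⁻⁷)×1.950×10^-3)] = √(2.768×10^5) ≈ 526.1.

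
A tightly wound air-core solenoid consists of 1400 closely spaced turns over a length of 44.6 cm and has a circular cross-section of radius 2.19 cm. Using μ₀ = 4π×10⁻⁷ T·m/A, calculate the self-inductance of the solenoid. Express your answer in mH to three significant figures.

A = πr² = π(2.190×10^-2 m)² = 1.507×10^-3 m².
For a long solenoid, L = μ₀N²A/ℓ.
L = (4π×10⁻⁷)(1400)²(1.507×10^-3)/(0.446 m) = 8.321×10^-3 H.

L ≈ 8.32 mH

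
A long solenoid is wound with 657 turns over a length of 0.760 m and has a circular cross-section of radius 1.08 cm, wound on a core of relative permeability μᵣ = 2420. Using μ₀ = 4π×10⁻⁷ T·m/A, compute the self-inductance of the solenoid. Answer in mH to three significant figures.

L ≈ 633 mH

A = πr² = π(1.080×10^-2 m)² = 3.664×10^-4 m².
For a long solenoid, L = μ₀μᵣN²A/ℓ.
L = (4π×10⁻⁷)(2420)(657)²(3.664×10^-4)/(0.76 m) = 0.6329 H.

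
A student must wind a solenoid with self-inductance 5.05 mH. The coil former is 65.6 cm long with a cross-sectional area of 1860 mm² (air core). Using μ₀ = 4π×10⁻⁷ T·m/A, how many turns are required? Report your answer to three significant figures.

A = 1860 mm² = 1.860×10^-3 m².
From L = μ₀N²A/ℓ, N = √(Lℓ / (μ₀A)).
N = √[(5.050×10^-3)(0.656) / ((4π×10⁻⁷)×1.860×10^-3)] = √(1.417×10^6) ≈ 1190.5.

N ≈ 1190 turns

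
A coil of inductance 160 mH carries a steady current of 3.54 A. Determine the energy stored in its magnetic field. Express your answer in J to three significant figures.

Stored magnetic energy: U = ½LI².
U = ½(0.16 H)(3.54 A)² = 1.003 J.

U ≈ 1.00 J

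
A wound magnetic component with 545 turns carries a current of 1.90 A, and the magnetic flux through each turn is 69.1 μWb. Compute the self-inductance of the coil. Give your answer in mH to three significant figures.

Self-inductance is defined by L = NΦ_B/I (flux linkage over current).
L = (545)(6.910×10^-5 Wb)/(1.90 A) = 1.982×10^-2 H.

L ≈ 19.8 mH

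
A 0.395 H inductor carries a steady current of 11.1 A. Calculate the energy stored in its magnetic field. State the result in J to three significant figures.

U ≈ 24.3 J

Stored magnetic energy: U = ½LI².
U = ½(0.395 H)(11.1 A)² = 24.33 J.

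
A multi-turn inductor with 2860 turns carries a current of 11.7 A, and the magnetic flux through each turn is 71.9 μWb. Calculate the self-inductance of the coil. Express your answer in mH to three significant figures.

L ≈ 17.6 mH

Self-inductance is defined by L = NΦ_B/I (flux linkage over current).
L = (2860)(7.190×10^-5 Wb)/(11.7 A) = 1.758×10^-2 H.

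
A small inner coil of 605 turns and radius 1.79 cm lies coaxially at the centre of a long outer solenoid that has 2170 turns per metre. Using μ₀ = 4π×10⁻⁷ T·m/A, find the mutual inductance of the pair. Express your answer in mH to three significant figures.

The outer solenoid produces a uniform field B₁ = μ₀n₁I₁ across the inner coil,
so the flux linkage is N₂Φ = N₂B₁A₂ = μ₀n₁N₂A₂·I₁, giving M = μ₀n₁N₂A₂.
A₂ = πr² = π(1.790×10^-2 m)² = 1.007×10^-3 m².
M = (4π×10⁻⁷)(2170)(605)(1.007×10^-3) = 1.661×10^-3 H.

M ≈ 1.66 mH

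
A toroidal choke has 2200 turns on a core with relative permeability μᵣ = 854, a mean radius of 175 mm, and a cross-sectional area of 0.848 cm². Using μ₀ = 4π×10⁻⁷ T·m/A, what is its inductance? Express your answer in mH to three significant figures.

L ≈ 401 mH

For a thin toroid, L = μ₀μᵣN²A/(2πR).
L = (4π×10⁻⁷)(854)(2200)²(8.480×10^-5) / (2π×0.175 m) = 0.4006 H.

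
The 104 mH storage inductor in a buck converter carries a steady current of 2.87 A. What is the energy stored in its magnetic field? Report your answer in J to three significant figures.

Stored magnetic energy: U = ½LI².
U = ½(0.104 H)(2.87 A)² = 0.4283 J.

U ≈ 0.428 J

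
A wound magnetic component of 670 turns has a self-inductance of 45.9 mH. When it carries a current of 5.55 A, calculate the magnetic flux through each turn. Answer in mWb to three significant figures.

From L = NΦ_B/I, the flux per turn is Φ_B = LI/N.
Φ_B = (4.590×10^-2 H)(5.55 A)/670 = 3.802×10^-4 Wb.

Φ_B ≈ 0.380 mWb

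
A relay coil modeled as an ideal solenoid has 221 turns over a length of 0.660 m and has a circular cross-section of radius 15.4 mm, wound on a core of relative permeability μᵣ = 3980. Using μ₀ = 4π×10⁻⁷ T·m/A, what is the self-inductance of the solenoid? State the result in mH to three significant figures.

A = πr² = π(1.540×10^-2 m)² = 7.451×10^-4 m².
For a long solenoid, L = μ₀μᵣN²A/ℓ.
L = (4π×10⁻⁷)(3980)(221)²(7.451×10^-4)/(0.66 m) = 0.2758 H.

L ≈ 276 mH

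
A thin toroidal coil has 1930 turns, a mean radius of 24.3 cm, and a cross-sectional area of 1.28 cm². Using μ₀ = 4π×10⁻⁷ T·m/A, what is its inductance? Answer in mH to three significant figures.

For a thin toroid, L = μ₀N²A/(2πR).
L = (4π×10⁻⁷)(1930)²(1.280×10^-4) / (2π×0.243 m) = 3.924×10^-4 H.

L ≈ 0.392 mH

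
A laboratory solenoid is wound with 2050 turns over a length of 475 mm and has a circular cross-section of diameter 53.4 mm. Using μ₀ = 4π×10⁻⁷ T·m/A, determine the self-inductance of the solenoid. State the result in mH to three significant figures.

A = π(d/2)² = π(2.670×10^-2 m)² = 2.240×10^-3 m².
For a long solenoid, L = μ₀N²A/ℓ.
L = (4π×10⁻⁷)(2050)²(2.240×10^-3)/(0.475 m) = 2.490×10^-2 H.

L ≈ 24.9 mH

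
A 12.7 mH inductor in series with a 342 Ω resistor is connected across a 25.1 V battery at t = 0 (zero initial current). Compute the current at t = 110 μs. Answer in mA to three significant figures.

τ = L/R = 1.270×10^-2/342 = 3.713×10^-5 s; final current I_∞ = ε/R = 25.1/342 = 7.339×10^-2 A.
I(t) = I_∞(1 − e^(−t/τ)) with t/τ = 2.962.
I = (7.339×10^-2)(1 − e^(−2.962)) = 6.960×10^-2 A.

I ≈ 69.6 mA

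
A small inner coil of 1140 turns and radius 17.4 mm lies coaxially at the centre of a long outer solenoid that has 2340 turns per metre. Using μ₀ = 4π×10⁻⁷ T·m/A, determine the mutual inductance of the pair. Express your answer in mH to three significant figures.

The outer solenoid produces a uniform field B₁ = μ₀n₁I₁ across the inner coil,
so the flux linkage is N₂Φ = N₂B₁A₂ = μ₀n₁N₂A₂·I₁, giving M = μ₀n₁N₂A₂.
A₂ = πr² = π(1.740×10^-2 m)² = 9.511×10^-4 m².
M = (4π×10⁻⁷)(2340)(1140)(9.511×10^-4) = 3.188×10^-3 H.

M ≈ 3.19 mH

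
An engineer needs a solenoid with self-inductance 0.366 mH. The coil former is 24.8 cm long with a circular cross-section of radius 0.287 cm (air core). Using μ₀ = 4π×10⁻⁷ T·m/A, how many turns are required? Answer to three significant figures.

A = πr² = π(2.870×10^-3 m)² = 2.588×10^-5 m².
From L = μ₀N²A/ℓ, N = √(Lℓ / (μ₀A)).
N = √[(3.660×10^-4)(0.248) / ((4π×10⁻⁷)×2.588×10^-5)] = √(2.791×10^6) ≈ 1670.7.

N ≈ 1670 turns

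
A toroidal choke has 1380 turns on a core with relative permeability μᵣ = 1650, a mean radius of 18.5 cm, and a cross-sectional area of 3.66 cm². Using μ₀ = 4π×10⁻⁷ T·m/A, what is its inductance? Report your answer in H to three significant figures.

For a thin toroid, L = μ₀μᵣN²A/(2πR).
L = (4π×10⁻⁷)(1650)(1380)²(3.660×10^-4) / (2π×0.185 m) = 1.243 H.

L ≈ 1.24 H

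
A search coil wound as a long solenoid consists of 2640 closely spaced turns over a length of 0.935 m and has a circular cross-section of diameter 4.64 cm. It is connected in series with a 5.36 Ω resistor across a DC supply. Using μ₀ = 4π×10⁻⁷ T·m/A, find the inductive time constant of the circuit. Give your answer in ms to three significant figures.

A = π(d/2)² = π(2.320×10^-2 m)² = 1.691×10^-3 m².
L = μ₀N²A/ℓ = (4π×10⁻⁷)(2640)²(1.691×10^-3)/(0.935) = 1.584×10^-2 H.
τ = L/R = (1.584×10^-2)/(5.36) = 2.955×10^-3 s.

τ ≈ 2.96 ms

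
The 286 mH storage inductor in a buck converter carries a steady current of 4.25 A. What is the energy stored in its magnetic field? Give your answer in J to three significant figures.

Stored magnetic energy: U = ½LI².
U = ½(0.286 H)(4.25 A)² = 2.583 J.

U ≈ 2.58 J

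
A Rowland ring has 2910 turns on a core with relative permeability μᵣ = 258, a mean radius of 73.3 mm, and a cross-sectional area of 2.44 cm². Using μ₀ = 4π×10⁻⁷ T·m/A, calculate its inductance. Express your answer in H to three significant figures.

For a thin toroid, L = μ₀μᵣN²A/(2πR).
L = (4π×10⁻⁷)(258)(2910)²(2.440×10^-4) / (2π×7.330×10^-2 m) = 1.4545 H.

L ≈ 1.45 H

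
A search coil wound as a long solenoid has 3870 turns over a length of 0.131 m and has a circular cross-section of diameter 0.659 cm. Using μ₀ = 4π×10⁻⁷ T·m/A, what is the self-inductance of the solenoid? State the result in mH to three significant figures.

A = π(d/2)² = π(3.295×10^-3 m)² = 3.411×10^-5 m².
For a long solenoid, L = μ₀N²A/ℓ.
L = (4π×10⁻⁷)(3870)²(3.411×10^-5)/(0.131 m) = 4.900×10^-3 H.

L ≈ 4.90 mH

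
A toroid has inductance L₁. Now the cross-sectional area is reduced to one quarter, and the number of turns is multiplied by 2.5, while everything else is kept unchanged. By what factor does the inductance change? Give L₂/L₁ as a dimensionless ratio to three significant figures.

For a toroid, L ∝ μᵣN²A/R.
L₂/L₁ = (0.25) × (2.5)^2 = 1.56.

L₂/L₁ = 1.56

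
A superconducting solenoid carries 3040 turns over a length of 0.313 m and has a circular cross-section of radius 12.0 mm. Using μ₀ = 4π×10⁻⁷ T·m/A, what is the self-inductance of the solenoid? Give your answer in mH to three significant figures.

A = πr² = π(1.200×10^-2 m)² = 4.524×10^-4 m².
For a long solenoid, L = μ₀N²A/ℓ.
L = (4π×10⁻⁷)(3040)²(4.524×10^-4)/(0.313 m) = 1.679×10^-2 H.

L ≈ 16.8 mH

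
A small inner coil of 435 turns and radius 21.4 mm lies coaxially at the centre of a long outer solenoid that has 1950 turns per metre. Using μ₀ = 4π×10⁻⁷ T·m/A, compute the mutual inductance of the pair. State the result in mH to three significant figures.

M ≈ 1.53 mH

The outer solenoid produces a uniform field B₁ = μ₀n₁I₁ across the inner coil,
so the flux linkage is N₂Φ = N₂B₁A₂ = μ₀n₁N₂A₂·I₁, giving M = μ₀n₁N₂A₂.
A₂ = πr² = π(2.140×10^-2 m)² = 1.439×10^-3 m².
M = (4π×10⁻⁷)(1950)(435)(1.439×10^-3) = 1.534×10^-3 H.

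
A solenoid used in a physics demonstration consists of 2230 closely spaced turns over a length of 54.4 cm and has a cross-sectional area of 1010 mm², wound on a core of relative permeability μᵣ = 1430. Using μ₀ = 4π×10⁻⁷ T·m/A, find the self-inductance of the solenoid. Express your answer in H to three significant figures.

A = 1010 mm² = 1.010×10^-3 m².
For a long solenoid, L = μ₀μᵣN²A/ℓ.
L = (4π×10⁻⁷)(1430)(2230)²(1.010×10^-3)/(0.544 m) = 16.59 H.

L ≈ 16.6 H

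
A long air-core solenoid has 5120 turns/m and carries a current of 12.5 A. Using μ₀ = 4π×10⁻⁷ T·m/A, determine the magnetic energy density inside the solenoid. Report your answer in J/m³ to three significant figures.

u ≈ 2570 J/m³

B = μ₀nI = (4π×10⁻⁷)(5.120×10^3)(12.5) = 8.042×10^-2 T.
u = B²/(2μ₀) = (8.042×10^-2)²/(2×4π×10⁻⁷) = 2.574×10^3 J/m³.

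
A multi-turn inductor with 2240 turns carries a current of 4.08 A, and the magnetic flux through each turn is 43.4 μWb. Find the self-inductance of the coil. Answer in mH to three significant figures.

Self-inductance is defined by L = NΦ_B/I (flux linkage over current).
L = (2240)(4.340×10^-5 Wb)/(4.08 A) = 2.383×10^-2 H.

L ≈ 23.8 mH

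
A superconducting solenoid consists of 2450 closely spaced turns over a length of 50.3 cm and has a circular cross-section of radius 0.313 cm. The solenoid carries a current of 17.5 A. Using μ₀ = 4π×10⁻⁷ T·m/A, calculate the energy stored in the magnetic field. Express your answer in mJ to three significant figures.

U ≈ 70.7 mJ

A = πr² = π(3.130×10^-3 m)² = 3.078×10^-5 m².
L = μ₀N²A/ℓ = (4π×10⁻⁷)(2450)²(3.078×10^-5)/(0.503) = 4.615×10^-4 H.
U = ½LI² = ½(4.615×10^-4)(17.5)² = 7.067×10^-2 J.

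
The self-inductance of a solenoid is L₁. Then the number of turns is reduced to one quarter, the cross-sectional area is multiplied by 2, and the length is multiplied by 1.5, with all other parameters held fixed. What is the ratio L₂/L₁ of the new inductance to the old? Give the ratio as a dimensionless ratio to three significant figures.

L₂/L₁ = 0.0833

For a solenoid, L ∝ μᵣN²A/ℓ.
L₂/L₁ = (0.25)^2 × (2) × (1.5)^-1 = 0.0833.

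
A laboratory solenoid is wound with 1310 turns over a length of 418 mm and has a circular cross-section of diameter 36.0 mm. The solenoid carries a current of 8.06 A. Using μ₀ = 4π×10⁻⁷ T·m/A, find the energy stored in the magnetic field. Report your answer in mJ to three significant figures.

A = π(d/2)² = π(1.800×10^-2 m)² = 1.018×10^-3 m².
L = μ₀N²A/ℓ = (4π×10⁻⁷)(1310)²(1.018×10^-3)/(0.418) = 5.251×10^-3 H.
U = ½LI² = ½(5.251×10^-3)(8.06)² = 0.1706 J.

U ≈ 171 mJ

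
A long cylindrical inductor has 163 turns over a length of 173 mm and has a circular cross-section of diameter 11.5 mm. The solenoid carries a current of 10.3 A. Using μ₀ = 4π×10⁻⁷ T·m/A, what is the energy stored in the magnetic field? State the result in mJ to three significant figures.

U ≈ 1.06 mJ

A = π(d/2)² = π(5.750×10^-3 m)² = 1.039×10^-4 m².
L = μ₀N²A/ℓ = (4π×10⁻⁷)(163)²(1.039×10^-4)/(0.173) = 2.0046×10^-5 H.
U = ½LI² = ½(2.0046×10^-5)(10.3)² = 1.063×10^-3 J.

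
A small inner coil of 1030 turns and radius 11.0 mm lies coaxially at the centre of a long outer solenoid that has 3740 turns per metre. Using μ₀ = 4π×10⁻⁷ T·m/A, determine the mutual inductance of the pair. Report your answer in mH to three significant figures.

The outer solenoid produces a uniform field B₁ = μ₀n₁I₁ across the inner coil,
so the flux linkage is N₂Φ = N₂B₁A₂ = μ₀n₁N₂A₂·I₁, giving M = μ₀n₁N₂A₂.
A₂ = πr² = π(1.100×10^-2 m)² = 3.801×10^-4 m².
M = (4π×10⁻⁷)(3740)(1030)(3.801×10^-4) = 1.840×10^-3 H.

M ≈ 1.84 mH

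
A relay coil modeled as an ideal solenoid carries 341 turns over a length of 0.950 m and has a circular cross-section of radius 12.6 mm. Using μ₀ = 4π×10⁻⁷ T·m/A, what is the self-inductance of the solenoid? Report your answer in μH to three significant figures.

L ≈ 76.7 μH

A = πr² = π(1.260×10^-2 m)² = 4.988×10^-4 m².
For a long solenoid, L = μ₀N²A/ℓ.
L = (4π×10⁻⁷)(341)²(4.988×10^-4)/(0.95 m) = 7.672×10^-5 H.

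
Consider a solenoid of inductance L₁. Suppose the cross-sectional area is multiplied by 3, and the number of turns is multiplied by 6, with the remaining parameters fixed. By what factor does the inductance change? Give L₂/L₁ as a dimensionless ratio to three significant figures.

L₂/L₁ = 108

For a solenoid, L ∝ μᵣN²A/ℓ.
L₂/L₁ = (3) × (6)^2 = 108.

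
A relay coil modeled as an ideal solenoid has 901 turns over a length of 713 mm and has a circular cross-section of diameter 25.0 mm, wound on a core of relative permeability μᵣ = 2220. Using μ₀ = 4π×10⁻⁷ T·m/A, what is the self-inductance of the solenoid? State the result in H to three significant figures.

L ≈ 1.56 H

A = π(d/2)² = π(1.250×10^-2 m)² = 4.909×10^-4 m².
For a long solenoid, L = μ₀μᵣN²A/ℓ.
L = (4π×10⁻⁷)(2220)(901)²(4.909×10^-4)/(0.713 m) = 1.559 H.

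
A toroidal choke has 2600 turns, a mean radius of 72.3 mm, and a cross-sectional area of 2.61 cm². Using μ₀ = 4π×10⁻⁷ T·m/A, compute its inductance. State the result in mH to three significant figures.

For a thin toroid, L = μ₀N²A/(2πR).
L = (4π×10⁻⁷)(2600)²(2.610×10^-4) / (2π×7.230×10^-2 m) = 4.881×10^-3 H.

L ≈ 4.88 mH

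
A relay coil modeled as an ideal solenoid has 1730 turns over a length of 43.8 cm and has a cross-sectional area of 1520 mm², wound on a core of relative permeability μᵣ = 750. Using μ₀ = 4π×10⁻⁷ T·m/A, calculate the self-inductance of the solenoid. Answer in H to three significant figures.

L ≈ 9.79 H

A = 1520 mm² = 1.520×10^-3 m².
For a long solenoid, L = μ₀μᵣN²A/ℓ.
L = (4π×10⁻⁷)(750)(1730)²(1.520×10^-3)/(0.438 m) = 9.789 H.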